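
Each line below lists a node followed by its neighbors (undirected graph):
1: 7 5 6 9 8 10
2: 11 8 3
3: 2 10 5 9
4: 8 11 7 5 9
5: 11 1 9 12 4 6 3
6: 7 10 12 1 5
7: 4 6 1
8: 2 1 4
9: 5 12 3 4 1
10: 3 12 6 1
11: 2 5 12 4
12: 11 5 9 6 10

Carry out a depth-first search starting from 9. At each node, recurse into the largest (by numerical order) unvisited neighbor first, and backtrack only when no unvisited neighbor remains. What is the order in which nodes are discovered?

9 -> 12 -> 11 -> 5 -> 6 -> 10 -> 3 -> 2 -> 8 -> 4 -> 7 -> 1

Visit 9
9 → 12
12 → 11
11 → 5
5 → 6
6 → 10
10 → 3
3 → 2
2 → 8
8 → 4
4 → 7
7 → 1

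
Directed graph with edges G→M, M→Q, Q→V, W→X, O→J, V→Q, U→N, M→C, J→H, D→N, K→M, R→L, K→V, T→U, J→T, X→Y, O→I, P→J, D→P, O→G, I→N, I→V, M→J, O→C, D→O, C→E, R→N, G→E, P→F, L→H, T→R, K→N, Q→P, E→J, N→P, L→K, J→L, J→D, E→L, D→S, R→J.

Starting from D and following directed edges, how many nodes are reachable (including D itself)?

BFS from D visits: D, N, O, P, S, C, G, I, J, F, E, M, V, H, L, T, Q, K, R, U
Reachable nodes: 20 of 23 total.

20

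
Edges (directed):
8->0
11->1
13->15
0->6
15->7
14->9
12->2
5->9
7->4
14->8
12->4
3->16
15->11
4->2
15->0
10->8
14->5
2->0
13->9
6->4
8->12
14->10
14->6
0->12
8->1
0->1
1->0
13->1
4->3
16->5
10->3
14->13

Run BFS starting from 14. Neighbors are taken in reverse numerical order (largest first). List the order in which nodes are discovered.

Visit 14; enqueue 13, 10, 9, 8, 6, 5 → queue [13, 10, 9, 8, 6, 5]
Visit 13; enqueue 15, 1 → queue [10, 9, 8, 6, 5, 15, 1]
Visit 10; enqueue 3 → queue [9, 8, 6, 5, 15, 1, 3]
Visit 9 → queue [8, 6, 5, 15, 1, 3]
Visit 8; enqueue 12, 0 → queue [6, 5, 15, 1, 3, 12, 0]
Visit 6; enqueue 4 → queue [5, 15, 1, 3, 12, 0, 4]
Visit 5 → queue [15, 1, 3, 12, 0, 4]
Visit 15; enqueue 11, 7 → queue [1, 3, 12, 0, 4, 11, 7]
Visit 1 → queue [3, 12, 0, 4, 11, 7]
Visit 3; enqueue 16 → queue [12, 0, 4, 11, 7, 16]
Visit 12; enqueue 2 → queue [0, 4, 11, 7, 16, 2]
Visit 0 → queue [4, 11, 7, 16, 2]
Visit 4 → queue [11, 7, 16, 2]
Visit 11 → queue [7, 16, 2]
Visit 7 → queue [16, 2]
Visit 16 → queue [2]
Visit 2 → queue []

14, 13, 10, 9, 8, 6, 5, 15, 1, 3, 12, 0, 4, 11, 7, 16, 2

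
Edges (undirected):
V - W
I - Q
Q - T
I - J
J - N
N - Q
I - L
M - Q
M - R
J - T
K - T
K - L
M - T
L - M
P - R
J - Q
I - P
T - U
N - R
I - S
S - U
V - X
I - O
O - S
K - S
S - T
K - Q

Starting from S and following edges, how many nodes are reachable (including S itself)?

13

BFS from S visits: S, U, T, O, K, I, Q, M, J, L, P, N, R
Reachable nodes: 13 of 16 total.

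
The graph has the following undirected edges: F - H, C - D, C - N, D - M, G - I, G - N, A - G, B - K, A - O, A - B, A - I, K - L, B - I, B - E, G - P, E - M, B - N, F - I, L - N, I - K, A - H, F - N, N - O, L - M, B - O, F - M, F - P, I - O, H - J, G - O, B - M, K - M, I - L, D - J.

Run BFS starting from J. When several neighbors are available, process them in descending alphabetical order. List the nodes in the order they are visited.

J, H, D, F, A, M, C, P, N, I, O, G, B, L, K, E

Visit J; enqueue H, D → queue [H, D]
Visit H; enqueue F, A → queue [D, F, A]
Visit D; enqueue M, C → queue [F, A, M, C]
Visit F; enqueue P, N, I → queue [A, M, C, P, N, I]
Visit A; enqueue O, G, B → queue [M, C, P, N, I, O, G, B]
Visit M; enqueue L, K, E → queue [C, P, N, I, O, G, B, L, K, E]
Visit C → queue [P, N, I, O, G, B, L, K, E]
Visit P → queue [N, I, O, G, B, L, K, E]
Visit N → queue [I, O, G, B, L, K, E]
Visit I → queue [O, G, B, L, K, E]
Visit O → queue [G, B, L, K, E]
Visit G → queue [B, L, K, E]
Visit B → queue [L, K, E]
Visit L → queue [K, E]
Visit K → queue [E]
Visit E → queue []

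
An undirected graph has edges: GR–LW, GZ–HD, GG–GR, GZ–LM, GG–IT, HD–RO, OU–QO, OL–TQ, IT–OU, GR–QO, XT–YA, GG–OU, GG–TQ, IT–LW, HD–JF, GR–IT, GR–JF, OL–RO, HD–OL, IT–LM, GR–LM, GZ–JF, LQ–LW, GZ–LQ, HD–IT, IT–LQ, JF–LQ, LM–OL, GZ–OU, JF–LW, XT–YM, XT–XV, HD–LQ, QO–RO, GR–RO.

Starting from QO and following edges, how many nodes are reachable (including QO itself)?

14

BFS from QO visits: QO, GR, OU, RO, GG, IT, JF, LM, LW, GZ, HD, OL, TQ, LQ
Reachable nodes: 14 of 18 total.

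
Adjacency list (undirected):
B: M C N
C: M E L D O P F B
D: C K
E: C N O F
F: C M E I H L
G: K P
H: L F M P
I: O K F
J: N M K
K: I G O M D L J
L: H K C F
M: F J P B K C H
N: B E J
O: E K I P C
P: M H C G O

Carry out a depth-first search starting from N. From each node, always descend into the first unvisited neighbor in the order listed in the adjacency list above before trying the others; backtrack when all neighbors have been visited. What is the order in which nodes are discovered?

Visit N
N → B
B → M
M → F
F → C
C → E
E → O
O → K
K → I
K → G
G → P
P → H
H → L
K → D
K → J

N, B, M, F, C, E, O, K, I, G, P, H, L, D, J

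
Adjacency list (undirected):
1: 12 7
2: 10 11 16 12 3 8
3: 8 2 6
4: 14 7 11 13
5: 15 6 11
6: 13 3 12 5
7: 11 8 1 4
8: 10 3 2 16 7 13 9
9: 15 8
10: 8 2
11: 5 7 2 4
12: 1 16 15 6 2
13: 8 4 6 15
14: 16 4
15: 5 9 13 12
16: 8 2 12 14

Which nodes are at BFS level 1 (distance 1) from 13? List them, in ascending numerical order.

Level 0: 13
Level 1: 4, 6, 8, 15
Level 2: 2, 3, 5, 7, 9, 10, 11, 12, 14, 16
Level 3: 1

4, 6, 8, 15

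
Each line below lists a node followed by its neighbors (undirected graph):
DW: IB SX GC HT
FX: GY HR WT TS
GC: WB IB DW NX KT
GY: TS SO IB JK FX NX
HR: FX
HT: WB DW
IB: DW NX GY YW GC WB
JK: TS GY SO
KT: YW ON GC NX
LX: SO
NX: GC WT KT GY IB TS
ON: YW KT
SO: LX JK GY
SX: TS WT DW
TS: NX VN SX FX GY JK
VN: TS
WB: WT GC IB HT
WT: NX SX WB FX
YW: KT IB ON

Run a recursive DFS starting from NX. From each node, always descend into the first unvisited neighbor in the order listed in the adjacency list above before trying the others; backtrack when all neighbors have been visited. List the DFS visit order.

NX, GC, WB, WT, SX, TS, VN, FX, GY, SO, LX, JK, IB, DW, HT, YW, KT, ON, HR

Visit NX
NX → GC
GC → WB
WB → WT
WT → SX
SX → TS
TS → VN
TS → FX
FX → GY
GY → SO
SO → LX
SO → JK
GY → IB
IB → DW
DW → HT
IB → YW
YW → KT
KT → ON
FX → HR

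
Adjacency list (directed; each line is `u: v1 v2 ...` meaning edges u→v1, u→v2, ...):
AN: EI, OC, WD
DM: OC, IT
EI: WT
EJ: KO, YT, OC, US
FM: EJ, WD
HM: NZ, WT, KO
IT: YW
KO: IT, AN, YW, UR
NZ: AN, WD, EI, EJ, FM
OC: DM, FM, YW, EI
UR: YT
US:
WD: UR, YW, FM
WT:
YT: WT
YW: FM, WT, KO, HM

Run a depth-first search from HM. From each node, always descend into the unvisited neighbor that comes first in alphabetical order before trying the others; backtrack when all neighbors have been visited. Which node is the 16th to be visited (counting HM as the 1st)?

NZ

Visit HM
HM → KO
KO → AN
AN → EI
EI → WT
AN → OC
OC → DM
DM → IT
IT → YW
YW → FM
FM → EJ
EJ → US
EJ → YT
FM → WD
WD → UR
HM → NZ

Visit order: HM, KO, AN, EI, WT, OC, DM, IT, YW, FM, EJ, US, YT, WD, UR, NZ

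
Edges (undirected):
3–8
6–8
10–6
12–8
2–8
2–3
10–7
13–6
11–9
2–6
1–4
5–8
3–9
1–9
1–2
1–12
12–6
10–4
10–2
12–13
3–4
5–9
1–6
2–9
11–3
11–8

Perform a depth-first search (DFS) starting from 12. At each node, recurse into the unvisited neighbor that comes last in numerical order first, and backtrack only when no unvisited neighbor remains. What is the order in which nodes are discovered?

12 13 6 10 7 4 3 11 9 5 8 2 1

Visit 12
12 → 13
13 → 6
6 → 10
10 → 7
10 → 4
4 → 3
3 → 11
11 → 9
9 → 5
5 → 8
8 → 2
2 → 1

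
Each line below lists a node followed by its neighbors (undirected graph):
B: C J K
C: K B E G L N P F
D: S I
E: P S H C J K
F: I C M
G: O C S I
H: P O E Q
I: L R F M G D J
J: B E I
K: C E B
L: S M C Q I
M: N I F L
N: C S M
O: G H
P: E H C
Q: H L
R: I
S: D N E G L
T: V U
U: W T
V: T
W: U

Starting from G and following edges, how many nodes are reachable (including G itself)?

BFS from G visits: G, O, C, S, I, H, K, B, E, L, N, P, F, D, R, M, J, Q
Reachable nodes: 18 of 22 total.

18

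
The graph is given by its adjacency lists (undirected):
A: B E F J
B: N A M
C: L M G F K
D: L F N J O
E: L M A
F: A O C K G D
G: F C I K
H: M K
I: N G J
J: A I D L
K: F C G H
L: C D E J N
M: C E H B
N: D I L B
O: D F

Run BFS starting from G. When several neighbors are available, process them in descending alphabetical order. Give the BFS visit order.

Visit G; enqueue K, I, F, C → queue [K, I, F, C]
Visit K; enqueue H → queue [I, F, C, H]
Visit I; enqueue N, J → queue [F, C, H, N, J]
Visit F; enqueue O, D, A → queue [C, H, N, J, O, D, A]
Visit C; enqueue M, L → queue [H, N, J, O, D, A, M, L]
Visit H → queue [N, J, O, D, A, M, L]
Visit N; enqueue B → queue [J, O, D, A, M, L, B]
Visit J → queue [O, D, A, M, L, B]
Visit O → queue [D, A, M, L, B]
Visit D → queue [A, M, L, B]
Visit A; enqueue E → queue [M, L, B, E]
Visit M → queue [L, B, E]
Visit L → queue [B, E]
Visit B → queue [E]
Visit E → queue []

G, K, I, F, C, H, N, J, O, D, A, M, L, B, E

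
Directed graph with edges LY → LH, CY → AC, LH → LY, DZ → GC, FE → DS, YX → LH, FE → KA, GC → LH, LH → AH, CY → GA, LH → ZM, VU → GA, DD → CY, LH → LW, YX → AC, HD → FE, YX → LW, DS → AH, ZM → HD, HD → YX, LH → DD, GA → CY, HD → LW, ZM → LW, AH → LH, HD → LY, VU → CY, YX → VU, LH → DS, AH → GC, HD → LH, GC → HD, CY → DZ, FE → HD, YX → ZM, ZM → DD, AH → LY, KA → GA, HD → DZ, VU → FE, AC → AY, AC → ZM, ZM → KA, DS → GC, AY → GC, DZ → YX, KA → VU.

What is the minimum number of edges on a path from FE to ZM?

Level 0: FE
Level 1: DS, HD, KA
Level 2: AH, DZ, GA, GC, LH, LW, LY, VU, YX
Level 3: AC, CY, DD, ZM
Level 4: AY
ZM first appears at level 3.

3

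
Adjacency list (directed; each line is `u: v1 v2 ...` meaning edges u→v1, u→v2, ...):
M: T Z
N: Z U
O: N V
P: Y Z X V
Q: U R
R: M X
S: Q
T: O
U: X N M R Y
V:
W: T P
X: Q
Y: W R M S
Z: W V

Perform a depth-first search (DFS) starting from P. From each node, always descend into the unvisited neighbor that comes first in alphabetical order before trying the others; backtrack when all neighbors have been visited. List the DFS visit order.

P, V, X, Q, R, M, T, O, N, U, Y, S, W, Z

Visit P
P → V
P → X
X → Q
Q → R
R → M
M → T
T → O
O → N
N → U
U → Y
Y → S
Y → W
N → Z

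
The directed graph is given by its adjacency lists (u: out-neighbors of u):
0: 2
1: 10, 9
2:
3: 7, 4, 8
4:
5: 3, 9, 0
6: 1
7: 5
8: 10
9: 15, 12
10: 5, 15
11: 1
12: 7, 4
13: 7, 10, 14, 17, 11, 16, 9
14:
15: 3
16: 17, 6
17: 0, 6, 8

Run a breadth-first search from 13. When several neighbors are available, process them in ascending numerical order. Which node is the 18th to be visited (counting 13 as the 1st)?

2

Visit 13; enqueue 7, 9, 10, 11, 14, 16, 17 → queue [7, 9, 10, 11, 14, 16, 17]
Visit 7; enqueue 5 → queue [9, 10, 11, 14, 16, 17, 5]
Visit 9; enqueue 12, 15 → queue [10, 11, 14, 16, 17, 5, 12, 15]
Visit 10 → queue [11, 14, 16, 17, 5, 12, 15]
Visit 11; enqueue 1 → queue [14, 16, 17, 5, 12, 15, 1]
Visit 14 → queue [16, 17, 5, 12, 15, 1]
Visit 16; enqueue 6 → queue [17, 5, 12, 15, 1, 6]
Visit 17; enqueue 0, 8 → queue [5, 12, 15, 1, 6, 0, 8]
Visit 5; enqueue 3 → queue [12, 15, 1, 6, 0, 8, 3]
Visit 12; enqueue 4 → queue [15, 1, 6, 0, 8, 3, 4]
Visit 15 → queue [1, 6, 0, 8, 3, 4]
Visit 1 → queue [6, 0, 8, 3, 4]
Visit 6 → queue [0, 8, 3, 4]
Visit 0; enqueue 2 → queue [8, 3, 4, 2]
Visit 8 → queue [3, 4, 2]
Visit 3 → queue [4, 2]
Visit 4 → queue [2]
Visit 2 → queue []

Visit order: 13, 7, 9, 10, 11, 14, 16, 17, 5, 12, 15, 1, 6, 0, 8, 3, 4, 2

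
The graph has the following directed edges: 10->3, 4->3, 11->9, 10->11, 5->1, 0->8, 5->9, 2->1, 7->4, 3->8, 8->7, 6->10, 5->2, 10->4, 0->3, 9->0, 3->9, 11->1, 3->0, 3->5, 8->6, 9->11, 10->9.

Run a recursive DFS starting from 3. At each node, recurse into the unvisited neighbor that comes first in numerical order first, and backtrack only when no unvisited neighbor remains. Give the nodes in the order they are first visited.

3 0 8 6 10 4 9 11 1 7 5 2

Visit 3
3 → 0
0 → 8
8 → 6
6 → 10
10 → 4
10 → 9
9 → 11
11 → 1
8 → 7
3 → 5
5 → 2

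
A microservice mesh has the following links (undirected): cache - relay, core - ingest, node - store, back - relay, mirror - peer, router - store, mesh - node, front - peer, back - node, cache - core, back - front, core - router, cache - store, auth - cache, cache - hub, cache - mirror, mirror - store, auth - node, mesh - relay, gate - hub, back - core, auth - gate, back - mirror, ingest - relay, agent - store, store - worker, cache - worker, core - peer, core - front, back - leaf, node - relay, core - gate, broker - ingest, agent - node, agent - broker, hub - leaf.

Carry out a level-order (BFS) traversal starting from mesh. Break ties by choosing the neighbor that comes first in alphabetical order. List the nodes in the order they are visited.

mesh node relay agent auth back store cache ingest broker gate core front leaf mirror router worker hub peer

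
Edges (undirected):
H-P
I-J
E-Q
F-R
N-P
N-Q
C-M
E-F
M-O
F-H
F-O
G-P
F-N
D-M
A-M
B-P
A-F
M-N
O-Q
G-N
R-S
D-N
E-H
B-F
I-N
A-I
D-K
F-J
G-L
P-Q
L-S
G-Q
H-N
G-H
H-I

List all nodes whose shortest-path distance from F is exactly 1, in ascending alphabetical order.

Level 0: F
Level 1: A, B, E, H, J, N, O, R
Level 2: D, G, I, M, P, Q, S
Level 3: C, K, L

A, B, E, H, J, N, O, R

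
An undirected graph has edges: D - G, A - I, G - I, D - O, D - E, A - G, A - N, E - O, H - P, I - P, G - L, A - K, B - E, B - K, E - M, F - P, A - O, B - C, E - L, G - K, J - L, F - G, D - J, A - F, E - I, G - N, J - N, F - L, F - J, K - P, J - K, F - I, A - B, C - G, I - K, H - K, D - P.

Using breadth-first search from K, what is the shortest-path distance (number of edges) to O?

Level 0: K
Level 1: A, B, G, H, I, J, P
Level 2: C, D, E, F, L, N, O
Level 3: M
O first appears at level 2.

2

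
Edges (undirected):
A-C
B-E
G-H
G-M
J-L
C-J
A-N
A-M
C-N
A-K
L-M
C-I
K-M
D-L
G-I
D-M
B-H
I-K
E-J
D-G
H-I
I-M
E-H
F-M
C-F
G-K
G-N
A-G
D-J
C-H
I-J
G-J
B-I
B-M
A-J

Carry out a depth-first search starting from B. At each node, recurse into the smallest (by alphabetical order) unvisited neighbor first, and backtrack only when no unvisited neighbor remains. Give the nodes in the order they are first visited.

B, E, H, C, A, G, D, J, I, K, M, F, L, N

Visit B
B → E
E → H
H → C
C → A
A → G
G → D
D → J
J → I
I → K
K → M
M → F
M → L
G → N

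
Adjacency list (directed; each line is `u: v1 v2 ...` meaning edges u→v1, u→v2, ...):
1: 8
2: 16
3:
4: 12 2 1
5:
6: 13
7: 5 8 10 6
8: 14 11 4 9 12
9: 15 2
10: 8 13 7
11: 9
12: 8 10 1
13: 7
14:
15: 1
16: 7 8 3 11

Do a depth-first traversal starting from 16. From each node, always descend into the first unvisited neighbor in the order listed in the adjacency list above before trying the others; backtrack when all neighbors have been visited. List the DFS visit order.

16 -> 7 -> 5 -> 8 -> 14 -> 11 -> 9 -> 15 -> 1 -> 2 -> 4 -> 12 -> 10 -> 13 -> 6 -> 3

Visit 16
16 → 7
7 → 5
7 → 8
8 → 14
8 → 11
11 → 9
9 → 15
15 → 1
9 → 2
8 → 4
4 → 12
12 → 10
10 → 13
7 → 6
16 → 3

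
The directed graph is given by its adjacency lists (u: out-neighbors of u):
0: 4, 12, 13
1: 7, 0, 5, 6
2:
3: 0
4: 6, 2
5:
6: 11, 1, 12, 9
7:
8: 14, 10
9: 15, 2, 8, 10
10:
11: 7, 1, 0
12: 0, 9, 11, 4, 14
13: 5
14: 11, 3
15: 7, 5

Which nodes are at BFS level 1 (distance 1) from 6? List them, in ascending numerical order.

1, 9, 11, 12

Level 0: 6
Level 1: 1, 9, 11, 12
Level 2: 0, 2, 4, 5, 7, 8, 10, 14, 15
Level 3: 3, 13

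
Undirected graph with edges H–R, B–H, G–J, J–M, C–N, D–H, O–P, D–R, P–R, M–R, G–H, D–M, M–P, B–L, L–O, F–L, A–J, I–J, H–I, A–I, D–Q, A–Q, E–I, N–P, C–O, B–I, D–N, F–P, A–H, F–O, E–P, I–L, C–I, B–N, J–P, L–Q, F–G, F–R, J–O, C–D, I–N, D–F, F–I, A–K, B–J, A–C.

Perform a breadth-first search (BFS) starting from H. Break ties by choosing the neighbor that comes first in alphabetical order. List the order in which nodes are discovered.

Visit H; enqueue A, B, D, G, I, R → queue [A, B, D, G, I, R]
Visit A; enqueue C, J, K, Q → queue [B, D, G, I, R, C, J, K, Q]
Visit B; enqueue L, N → queue [D, G, I, R, C, J, K, Q, L, N]
Visit D; enqueue F, M → queue [G, I, R, C, J, K, Q, L, N, F, M]
Visit G → queue [I, R, C, J, K, Q, L, N, F, M]
Visit I; enqueue E → queue [R, C, J, K, Q, L, N, F, M, E]
Visit R; enqueue P → queue [C, J, K, Q, L, N, F, M, E, P]
Visit C; enqueue O → queue [J, K, Q, L, N, F, M, E, P, O]
Visit J → queue [K, Q, L, N, F, M, E, P, O]
Visit K → queue [Q, L, N, F, M, E, P, O]
Visit Q → queue [L, N, F, M, E, P, O]
Visit L → queue [N, F, M, E, P, O]
Visit N → queue [F, M, E, P, O]
Visit F → queue [M, E, P, O]
Visit M → queue [E, P, O]
Visit E → queue [P, O]
Visit P → queue [O]
Visit O → queue []

H, A, B, D, G, I, R, C, J, K, Q, L, N, F, M, E, P, O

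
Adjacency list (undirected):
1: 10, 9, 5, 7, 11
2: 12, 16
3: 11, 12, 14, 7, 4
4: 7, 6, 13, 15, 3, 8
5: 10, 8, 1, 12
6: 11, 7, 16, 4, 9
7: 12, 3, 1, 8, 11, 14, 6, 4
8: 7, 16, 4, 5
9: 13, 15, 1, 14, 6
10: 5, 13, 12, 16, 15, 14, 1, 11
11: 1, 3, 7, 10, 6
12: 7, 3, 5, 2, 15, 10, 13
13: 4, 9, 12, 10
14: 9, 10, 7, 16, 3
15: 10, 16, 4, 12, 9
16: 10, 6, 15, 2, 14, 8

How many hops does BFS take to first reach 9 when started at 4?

Level 0: 4
Level 1: 3, 6, 7, 8, 13, 15
Level 2: 1, 5, 9, 10, 11, 12, 14, 16
Level 3: 2
9 first appears at level 2.

2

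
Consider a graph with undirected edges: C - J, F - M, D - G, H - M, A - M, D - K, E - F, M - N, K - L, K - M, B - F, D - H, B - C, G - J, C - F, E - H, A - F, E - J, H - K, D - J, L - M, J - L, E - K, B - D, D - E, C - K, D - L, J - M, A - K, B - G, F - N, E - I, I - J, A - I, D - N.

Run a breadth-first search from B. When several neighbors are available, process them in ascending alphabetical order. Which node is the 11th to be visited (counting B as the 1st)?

Visit B; enqueue C, D, F, G → queue [C, D, F, G]
Visit C; enqueue J, K → queue [D, F, G, J, K]
Visit D; enqueue E, H, L, N → queue [F, G, J, K, E, H, L, N]
Visit F; enqueue A, M → queue [G, J, K, E, H, L, N, A, M]
Visit G → queue [J, K, E, H, L, N, A, M]
Visit J; enqueue I → queue [K, E, H, L, N, A, M, I]
Visit K → queue [E, H, L, N, A, M, I]
Visit E → queue [H, L, N, A, M, I]
Visit H → queue [L, N, A, M, I]
Visit L → queue [N, A, M, I]
Visit N → queue [A, M, I]
Visit A → queue [M, I]
Visit M → queue [I]
Visit I → queue []

Visit order: B, C, D, F, G, J, K, E, H, L, N, A, M, I

N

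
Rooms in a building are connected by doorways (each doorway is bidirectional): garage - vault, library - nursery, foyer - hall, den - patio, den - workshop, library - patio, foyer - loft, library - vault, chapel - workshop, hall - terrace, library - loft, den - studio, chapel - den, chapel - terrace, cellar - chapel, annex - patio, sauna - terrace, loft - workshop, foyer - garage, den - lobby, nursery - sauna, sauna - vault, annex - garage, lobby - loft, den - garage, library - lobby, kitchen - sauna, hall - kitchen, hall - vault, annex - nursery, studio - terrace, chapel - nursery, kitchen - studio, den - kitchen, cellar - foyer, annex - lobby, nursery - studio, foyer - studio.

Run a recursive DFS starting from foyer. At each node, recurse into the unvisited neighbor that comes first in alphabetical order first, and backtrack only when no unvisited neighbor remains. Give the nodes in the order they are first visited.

foyer cellar chapel den garage annex lobby library loft workshop nursery sauna kitchen hall terrace studio vault patio

Visit foyer
foyer → cellar
cellar → chapel
chapel → den
den → garage
garage → annex
annex → lobby
lobby → library
library → loft
loft → workshop
library → nursery
nursery → sauna
sauna → kitchen
kitchen → hall
hall → terrace
terrace → studio
hall → vault
library → patio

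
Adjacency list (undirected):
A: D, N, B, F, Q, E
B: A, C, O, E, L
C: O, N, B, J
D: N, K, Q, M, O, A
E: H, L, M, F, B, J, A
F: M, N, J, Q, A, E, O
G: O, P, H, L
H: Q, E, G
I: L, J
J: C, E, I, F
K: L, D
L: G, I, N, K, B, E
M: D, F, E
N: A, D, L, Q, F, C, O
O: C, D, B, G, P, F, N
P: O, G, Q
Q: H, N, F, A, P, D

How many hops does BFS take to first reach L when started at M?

2

Level 0: M
Level 1: D, E, F
Level 2: A, B, H, J, K, L, N, O, Q
Level 3: C, G, I, P
L first appears at level 2.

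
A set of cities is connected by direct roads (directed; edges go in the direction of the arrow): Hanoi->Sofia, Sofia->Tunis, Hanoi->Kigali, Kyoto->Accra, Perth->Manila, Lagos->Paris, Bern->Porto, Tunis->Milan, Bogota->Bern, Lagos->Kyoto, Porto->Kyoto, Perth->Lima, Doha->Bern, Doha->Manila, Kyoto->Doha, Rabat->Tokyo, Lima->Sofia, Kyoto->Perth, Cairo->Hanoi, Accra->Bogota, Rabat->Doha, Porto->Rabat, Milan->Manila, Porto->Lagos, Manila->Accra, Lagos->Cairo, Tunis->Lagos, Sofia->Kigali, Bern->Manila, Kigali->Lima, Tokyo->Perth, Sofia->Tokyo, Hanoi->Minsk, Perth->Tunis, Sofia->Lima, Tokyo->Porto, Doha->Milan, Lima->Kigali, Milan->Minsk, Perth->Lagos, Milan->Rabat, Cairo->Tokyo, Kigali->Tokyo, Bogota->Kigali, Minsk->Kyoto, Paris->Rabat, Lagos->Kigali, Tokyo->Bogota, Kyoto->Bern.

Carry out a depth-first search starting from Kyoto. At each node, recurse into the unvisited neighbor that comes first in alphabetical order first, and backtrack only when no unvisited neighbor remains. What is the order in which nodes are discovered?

Visit Kyoto
Kyoto → Accra
Accra → Bogota
Bogota → Bern
Bern → Manila
Bern → Porto
Porto → Lagos
Lagos → Cairo
Cairo → Hanoi
Hanoi → Kigali
Kigali → Lima
Lima → Sofia
Sofia → Tokyo
Tokyo → Perth
Perth → Tunis
Tunis → Milan
Milan → Minsk
Milan → Rabat
Rabat → Doha
Lagos → Paris

Kyoto, Accra, Bogota, Bern, Manila, Porto, Lagos, Cairo, Hanoi, Kigali, Lima, Sofia, Tokyo, Perth, Tunis, Milan, Minsk, Rabat, Doha, Paris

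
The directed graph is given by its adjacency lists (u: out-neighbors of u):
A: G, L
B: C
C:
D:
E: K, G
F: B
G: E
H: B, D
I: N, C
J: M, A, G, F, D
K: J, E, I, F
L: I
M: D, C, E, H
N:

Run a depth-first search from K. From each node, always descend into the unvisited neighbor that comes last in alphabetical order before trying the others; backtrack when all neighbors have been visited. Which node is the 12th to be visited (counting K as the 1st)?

Visit K
K → J
J → M
M → H
H → D
H → B
B → C
M → E
E → G
J → F
J → A
A → L
L → I
I → N

Visit order: K, J, M, H, D, B, C, E, G, F, A, L, I, N

L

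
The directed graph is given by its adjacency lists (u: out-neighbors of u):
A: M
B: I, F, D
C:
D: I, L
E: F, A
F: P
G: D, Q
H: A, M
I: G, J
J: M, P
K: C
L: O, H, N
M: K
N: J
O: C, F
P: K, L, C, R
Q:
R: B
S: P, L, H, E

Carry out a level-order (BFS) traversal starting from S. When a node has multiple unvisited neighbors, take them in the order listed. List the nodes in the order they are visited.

S → P → L → H → E → K → C → R → O → N → A → M → F → B → J → I → D → G → Q

Visit S; enqueue P, L, H, E → queue [P, L, H, E]
Visit P; enqueue K, C, R → queue [L, H, E, K, C, R]
Visit L; enqueue O, N → queue [H, E, K, C, R, O, N]
Visit H; enqueue A, M → queue [E, K, C, R, O, N, A, M]
Visit E; enqueue F → queue [K, C, R, O, N, A, M, F]
Visit K → queue [C, R, O, N, A, M, F]
Visit C → queue [R, O, N, A, M, F]
Visit R; enqueue B → queue [O, N, A, M, F, B]
Visit O → queue [N, A, M, F, B]
Visit N; enqueue J → queue [A, M, F, B, J]
Visit A → queue [M, F, B, J]
Visit M → queue [F, B, J]
Visit F → queue [B, J]
Visit B; enqueue I, D → queue [J, I, D]
Visit J → queue [I, D]
Visit I; enqueue G → queue [D, G]
Visit D → queue [G]
Visit G; enqueue Q → queue [Q]
Visit Q → queue []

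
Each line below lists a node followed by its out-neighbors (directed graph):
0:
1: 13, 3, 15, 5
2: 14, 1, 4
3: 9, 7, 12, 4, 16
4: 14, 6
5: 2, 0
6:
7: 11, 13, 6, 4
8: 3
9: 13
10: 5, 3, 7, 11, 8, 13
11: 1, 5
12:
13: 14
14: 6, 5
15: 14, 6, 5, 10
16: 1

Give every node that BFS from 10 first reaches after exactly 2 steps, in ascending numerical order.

Level 0: 10
Level 1: 3, 5, 7, 8, 11, 13
Level 2: 0, 1, 2, 4, 6, 9, 12, 14, 16
Level 3: 15

0, 1, 2, 4, 6, 9, 12, 14, 16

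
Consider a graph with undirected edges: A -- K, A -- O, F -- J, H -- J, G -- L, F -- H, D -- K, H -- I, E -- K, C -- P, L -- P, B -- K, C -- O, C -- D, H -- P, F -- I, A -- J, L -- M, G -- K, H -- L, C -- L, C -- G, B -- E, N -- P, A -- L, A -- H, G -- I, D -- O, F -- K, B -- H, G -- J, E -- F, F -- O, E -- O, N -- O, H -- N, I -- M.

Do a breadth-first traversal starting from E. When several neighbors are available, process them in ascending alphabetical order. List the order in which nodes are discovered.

Visit E; enqueue B, F, K, O → queue [B, F, K, O]
Visit B; enqueue H → queue [F, K, O, H]
Visit F; enqueue I, J → queue [K, O, H, I, J]
Visit K; enqueue A, D, G → queue [O, H, I, J, A, D, G]
Visit O; enqueue C, N → queue [H, I, J, A, D, G, C, N]
Visit H; enqueue L, P → queue [I, J, A, D, G, C, N, L, P]
Visit I; enqueue M → queue [J, A, D, G, C, N, L, P, M]
Visit J → queue [A, D, G, C, N, L, P, M]
Visit A → queue [D, G, C, N, L, P, M]
Visit D → queue [G, C, N, L, P, M]
Visit G → queue [C, N, L, P, M]
Visit C → queue [N, L, P, M]
Visit N → queue [L, P, M]
Visit L → queue [P, M]
Visit P → queue [M]
Visit M → queue []

E → B → F → K → O → H → I → J → A → D → G → C → N → L → P → M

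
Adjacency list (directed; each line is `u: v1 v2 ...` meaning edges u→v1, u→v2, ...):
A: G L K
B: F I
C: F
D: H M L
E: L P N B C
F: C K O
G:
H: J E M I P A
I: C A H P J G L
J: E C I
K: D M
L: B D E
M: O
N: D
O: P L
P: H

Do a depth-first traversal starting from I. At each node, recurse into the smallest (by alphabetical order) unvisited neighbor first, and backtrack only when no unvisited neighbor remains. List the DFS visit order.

I, A, G, K, D, H, E, B, F, C, O, L, P, N, J, M

Visit I
I → A
A → G
A → K
K → D
D → H
H → E
E → B
B → F
F → C
F → O
O → L
O → P
E → N
H → J
H → M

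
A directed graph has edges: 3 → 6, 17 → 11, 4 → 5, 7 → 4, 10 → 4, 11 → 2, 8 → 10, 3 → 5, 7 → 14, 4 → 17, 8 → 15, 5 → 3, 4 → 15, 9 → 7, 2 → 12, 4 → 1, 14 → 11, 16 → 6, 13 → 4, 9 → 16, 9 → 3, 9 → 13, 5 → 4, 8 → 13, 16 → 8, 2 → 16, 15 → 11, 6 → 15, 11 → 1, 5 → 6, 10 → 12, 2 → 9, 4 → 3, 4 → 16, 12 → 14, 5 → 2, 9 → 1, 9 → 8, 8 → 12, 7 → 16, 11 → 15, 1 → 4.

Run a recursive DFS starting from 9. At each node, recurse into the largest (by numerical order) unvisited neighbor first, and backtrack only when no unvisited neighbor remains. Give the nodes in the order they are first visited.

9 → 16 → 8 → 15 → 11 → 2 → 12 → 14 → 1 → 4 → 17 → 5 → 6 → 3 → 13 → 10 → 7

Visit 9
9 → 16
16 → 8
8 → 15
15 → 11
11 → 2
2 → 12
12 → 14
11 → 1
1 → 4
4 → 17
4 → 5
5 → 6
5 → 3
8 → 13
8 → 10
9 → 7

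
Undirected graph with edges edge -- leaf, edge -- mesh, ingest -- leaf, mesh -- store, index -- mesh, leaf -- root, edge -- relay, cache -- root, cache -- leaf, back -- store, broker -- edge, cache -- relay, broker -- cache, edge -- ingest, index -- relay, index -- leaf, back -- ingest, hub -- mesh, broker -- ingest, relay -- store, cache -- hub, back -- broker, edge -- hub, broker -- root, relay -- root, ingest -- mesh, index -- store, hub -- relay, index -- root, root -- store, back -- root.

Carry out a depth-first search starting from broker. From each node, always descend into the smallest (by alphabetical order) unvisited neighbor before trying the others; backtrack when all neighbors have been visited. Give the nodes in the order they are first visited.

Visit broker
broker → back
back → ingest
ingest → edge
edge → hub
hub → cache
cache → leaf
leaf → index
index → mesh
mesh → store
store → relay
relay → root

broker → back → ingest → edge → hub → cache → leaf → index → mesh → store → relay → root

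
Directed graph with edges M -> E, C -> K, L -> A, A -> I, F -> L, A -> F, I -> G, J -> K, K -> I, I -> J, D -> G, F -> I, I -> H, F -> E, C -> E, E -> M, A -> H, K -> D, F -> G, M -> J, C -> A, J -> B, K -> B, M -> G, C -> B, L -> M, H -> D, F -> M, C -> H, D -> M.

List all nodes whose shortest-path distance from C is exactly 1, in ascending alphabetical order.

A, B, E, H, K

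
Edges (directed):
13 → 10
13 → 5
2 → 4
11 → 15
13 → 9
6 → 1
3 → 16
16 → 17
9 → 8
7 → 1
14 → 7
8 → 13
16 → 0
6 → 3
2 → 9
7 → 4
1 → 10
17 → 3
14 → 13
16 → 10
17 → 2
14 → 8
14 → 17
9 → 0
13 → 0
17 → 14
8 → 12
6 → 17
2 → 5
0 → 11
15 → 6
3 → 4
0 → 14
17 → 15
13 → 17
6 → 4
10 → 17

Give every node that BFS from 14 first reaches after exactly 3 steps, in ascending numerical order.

Level 0: 14
Level 1: 7, 8, 13, 17
Level 2: 0, 1, 2, 3, 4, 5, 9, 10, 12, 15
Level 3: 6, 11, 16

6, 11, 16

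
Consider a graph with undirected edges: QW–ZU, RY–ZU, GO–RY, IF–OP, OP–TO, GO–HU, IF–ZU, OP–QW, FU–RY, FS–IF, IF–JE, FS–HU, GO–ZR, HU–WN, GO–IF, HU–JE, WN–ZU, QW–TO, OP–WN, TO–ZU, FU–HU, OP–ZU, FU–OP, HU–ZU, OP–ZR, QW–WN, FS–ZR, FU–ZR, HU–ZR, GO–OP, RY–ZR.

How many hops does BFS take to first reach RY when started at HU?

Level 0: HU
Level 1: FS, FU, GO, JE, WN, ZR, ZU
Level 2: IF, OP, QW, RY, TO
RY first appears at level 2.

2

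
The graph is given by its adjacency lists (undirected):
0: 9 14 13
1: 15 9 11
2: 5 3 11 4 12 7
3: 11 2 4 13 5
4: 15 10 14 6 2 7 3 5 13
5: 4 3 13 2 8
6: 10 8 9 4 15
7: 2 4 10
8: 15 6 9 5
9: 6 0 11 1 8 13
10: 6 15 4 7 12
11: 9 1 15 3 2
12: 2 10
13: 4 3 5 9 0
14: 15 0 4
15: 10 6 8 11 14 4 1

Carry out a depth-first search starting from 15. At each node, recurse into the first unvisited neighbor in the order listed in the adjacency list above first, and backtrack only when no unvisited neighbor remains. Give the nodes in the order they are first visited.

15 → 10 → 6 → 8 → 9 → 0 → 14 → 4 → 2 → 5 → 3 → 11 → 1 → 13 → 12 → 7

Visit 15
15 → 10
10 → 6
6 → 8
8 → 9
9 → 0
0 → 14
14 → 4
4 → 2
2 → 5
5 → 3
3 → 11
11 → 1
3 → 13
2 → 12
2 → 7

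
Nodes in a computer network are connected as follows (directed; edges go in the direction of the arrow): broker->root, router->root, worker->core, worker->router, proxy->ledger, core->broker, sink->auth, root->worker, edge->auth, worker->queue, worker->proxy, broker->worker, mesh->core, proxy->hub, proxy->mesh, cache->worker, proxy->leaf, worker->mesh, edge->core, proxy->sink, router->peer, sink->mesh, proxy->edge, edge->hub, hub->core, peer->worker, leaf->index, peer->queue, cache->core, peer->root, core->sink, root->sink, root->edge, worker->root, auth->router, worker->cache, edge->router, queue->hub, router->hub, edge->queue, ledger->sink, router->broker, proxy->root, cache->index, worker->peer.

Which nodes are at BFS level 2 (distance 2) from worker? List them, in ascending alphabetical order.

broker, edge, hub, index, leaf, ledger, sink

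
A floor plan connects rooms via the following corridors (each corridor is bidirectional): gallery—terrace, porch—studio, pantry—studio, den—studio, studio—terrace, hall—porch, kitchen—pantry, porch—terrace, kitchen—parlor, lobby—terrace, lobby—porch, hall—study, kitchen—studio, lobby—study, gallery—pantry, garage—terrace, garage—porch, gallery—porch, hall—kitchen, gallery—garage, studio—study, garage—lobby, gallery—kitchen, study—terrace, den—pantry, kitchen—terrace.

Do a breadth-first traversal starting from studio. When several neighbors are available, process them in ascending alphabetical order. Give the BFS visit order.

Visit studio; enqueue den, kitchen, pantry, porch, study, terrace → queue [den, kitchen, pantry, porch, study, terrace]
Visit den → queue [kitchen, pantry, porch, study, terrace]
Visit kitchen; enqueue gallery, hall, parlor → queue [pantry, porch, study, terrace, gallery, hall, parlor]
Visit pantry → queue [porch, study, terrace, gallery, hall, parlor]
Visit porch; enqueue garage, lobby → queue [study, terrace, gallery, hall, parlor, garage, lobby]
Visit study → queue [terrace, gallery, hall, parlor, garage, lobby]
Visit terrace → queue [gallery, hall, parlor, garage, lobby]
Visit gallery → queue [hall, parlor, garage, lobby]
Visit hall → queue [parlor, garage, lobby]
Visit parlor → queue [garage, lobby]
Visit garage → queue [lobby]
Visit lobby → queue []

studio -> den -> kitchen -> pantry -> porch -> study -> terrace -> gallery -> hall -> parlor -> garage -> lobby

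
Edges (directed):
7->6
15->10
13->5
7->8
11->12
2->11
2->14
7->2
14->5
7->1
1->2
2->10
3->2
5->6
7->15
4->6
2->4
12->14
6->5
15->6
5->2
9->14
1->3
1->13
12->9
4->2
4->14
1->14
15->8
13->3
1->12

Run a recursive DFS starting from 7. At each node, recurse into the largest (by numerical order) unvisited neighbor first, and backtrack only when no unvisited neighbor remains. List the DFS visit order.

7 → 15 → 10 → 8 → 6 → 5 → 2 → 14 → 11 → 12 → 9 → 4 → 1 → 13 → 3

Visit 7
7 → 15
15 → 10
15 → 8
15 → 6
6 → 5
5 → 2
2 → 14
2 → 11
11 → 12
12 → 9
2 → 4
7 → 1
1 → 13
13 → 3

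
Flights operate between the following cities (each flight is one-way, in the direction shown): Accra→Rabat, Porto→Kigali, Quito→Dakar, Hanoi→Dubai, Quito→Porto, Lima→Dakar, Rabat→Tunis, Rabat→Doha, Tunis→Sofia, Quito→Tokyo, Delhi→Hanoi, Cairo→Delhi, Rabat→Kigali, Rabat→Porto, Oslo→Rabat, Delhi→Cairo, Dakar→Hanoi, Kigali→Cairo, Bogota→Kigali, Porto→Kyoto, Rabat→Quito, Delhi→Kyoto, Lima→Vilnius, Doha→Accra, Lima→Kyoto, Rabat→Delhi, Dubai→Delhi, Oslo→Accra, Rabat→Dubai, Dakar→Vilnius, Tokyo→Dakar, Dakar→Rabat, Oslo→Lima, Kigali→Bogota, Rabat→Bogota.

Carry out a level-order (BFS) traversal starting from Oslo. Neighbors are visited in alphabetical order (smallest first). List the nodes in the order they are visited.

Oslo → Accra → Lima → Rabat → Dakar → Kyoto → Vilnius → Bogota → Delhi → Doha → Dubai → Kigali → Porto → Quito → Tunis → Hanoi → Cairo → Tokyo → Sofia

Visit Oslo; enqueue Accra, Lima, Rabat → queue [Accra, Lima, Rabat]
Visit Accra → queue [Lima, Rabat]
Visit Lima; enqueue Dakar, Kyoto, Vilnius → queue [Rabat, Dakar, Kyoto, Vilnius]
Visit Rabat; enqueue Bogota, Delhi, Doha, Dubai, Kigali, Porto, Quito, Tunis → queue [Dakar, Kyoto, Vilnius, Bogota, Delhi, Doha, Dubai, Kigali, Porto, Quito, Tunis]
Visit Dakar; enqueue Hanoi → queue [Kyoto, Vilnius, Bogota, Delhi, Doha, Dubai, Kigali, Porto, Quito, Tunis, Hanoi]
Visit Kyoto → queue [Vilnius, Bogota, Delhi, Doha, Dubai, Kigali, Porto, Quito, Tunis, Hanoi]
Visit Vilnius → queue [Bogota, Delhi, Doha, Dubai, Kigali, Porto, Quito, Tunis, Hanoi]
Visit Bogota → queue [Delhi, Doha, Dubai, Kigali, Porto, Quito, Tunis, Hanoi]
Visit Delhi; enqueue Cairo → queue [Doha, Dubai, Kigali, Porto, Quito, Tunis, Hanoi, Cairo]
Visit Doha → queue [Dubai, Kigali, Porto, Quito, Tunis, Hanoi, Cairo]
Visit Dubai → queue [Kigali, Porto, Quito, Tunis, Hanoi, Cairo]
Visit Kigali → queue [Porto, Quito, Tunis, Hanoi, Cairo]
Visit Porto → queue [Quito, Tunis, Hanoi, Cairo]
Visit Quito; enqueue Tokyo → queue [Tunis, Hanoi, Cairo, Tokyo]
Visit Tunis; enqueue Sofia → queue [Hanoi, Cairo, Tokyo, Sofia]
Visit Hanoi → queue [Cairo, Tokyo, Sofia]
Visit Cairo → queue [Tokyo, Sofia]
Visit Tokyo → queue [Sofia]
Visit Sofia → queue []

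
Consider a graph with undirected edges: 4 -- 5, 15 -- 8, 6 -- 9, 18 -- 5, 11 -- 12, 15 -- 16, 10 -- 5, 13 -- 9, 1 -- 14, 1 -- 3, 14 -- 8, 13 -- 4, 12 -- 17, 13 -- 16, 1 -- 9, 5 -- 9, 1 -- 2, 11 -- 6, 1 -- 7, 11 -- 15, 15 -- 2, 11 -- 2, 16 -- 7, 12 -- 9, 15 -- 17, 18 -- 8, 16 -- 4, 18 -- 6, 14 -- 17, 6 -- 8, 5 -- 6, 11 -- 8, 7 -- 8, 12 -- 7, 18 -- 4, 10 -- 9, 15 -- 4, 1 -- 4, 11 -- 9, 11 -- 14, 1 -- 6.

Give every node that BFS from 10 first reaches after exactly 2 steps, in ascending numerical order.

Level 0: 10
Level 1: 5, 9
Level 2: 1, 4, 6, 11, 12, 13, 18
Level 3: 2, 3, 7, 8, 14, 15, 16, 17

1, 4, 6, 11, 12, 13, 18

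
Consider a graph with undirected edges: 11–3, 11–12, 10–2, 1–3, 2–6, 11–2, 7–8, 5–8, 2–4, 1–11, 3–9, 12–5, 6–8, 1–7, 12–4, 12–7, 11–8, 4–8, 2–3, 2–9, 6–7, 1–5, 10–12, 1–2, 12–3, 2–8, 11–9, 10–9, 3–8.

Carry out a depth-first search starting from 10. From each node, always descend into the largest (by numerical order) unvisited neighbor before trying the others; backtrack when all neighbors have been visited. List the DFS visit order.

Visit 10
10 → 12
12 → 11
11 → 9
9 → 3
3 → 8
8 → 7
7 → 6
6 → 2
2 → 4
2 → 1
1 → 5

10, 12, 11, 9, 3, 8, 7, 6, 2, 4, 1, 5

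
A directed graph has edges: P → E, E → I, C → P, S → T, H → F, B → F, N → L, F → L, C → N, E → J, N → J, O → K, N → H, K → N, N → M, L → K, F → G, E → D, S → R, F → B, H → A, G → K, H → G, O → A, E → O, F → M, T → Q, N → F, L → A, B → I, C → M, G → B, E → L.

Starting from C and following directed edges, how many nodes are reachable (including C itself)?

BFS from C visits: C, P, N, M, E, L, J, H, F, O, I, D, K, A, G, B
Reachable nodes: 16 of 20 total.

16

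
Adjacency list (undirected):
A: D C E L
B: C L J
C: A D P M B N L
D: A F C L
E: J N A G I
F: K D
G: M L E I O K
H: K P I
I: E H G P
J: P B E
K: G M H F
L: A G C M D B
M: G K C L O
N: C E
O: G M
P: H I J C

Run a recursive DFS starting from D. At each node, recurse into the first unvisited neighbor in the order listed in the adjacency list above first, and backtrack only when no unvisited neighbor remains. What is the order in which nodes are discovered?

D A C P H K G M L B J E N I O F

Visit D
D → A
A → C
C → P
P → H
H → K
K → G
G → M
M → L
L → B
B → J
J → E
E → N
E → I
M → O
K → F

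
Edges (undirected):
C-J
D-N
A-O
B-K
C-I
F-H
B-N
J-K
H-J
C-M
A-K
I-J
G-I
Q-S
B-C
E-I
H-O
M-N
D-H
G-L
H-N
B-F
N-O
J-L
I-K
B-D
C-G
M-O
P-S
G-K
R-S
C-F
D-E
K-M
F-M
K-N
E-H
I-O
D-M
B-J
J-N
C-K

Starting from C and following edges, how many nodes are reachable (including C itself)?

BFS from C visits: C, M, K, J, I, G, F, B, O, N, D, A, L, H, E
Reachable nodes: 15 of 19 total.

15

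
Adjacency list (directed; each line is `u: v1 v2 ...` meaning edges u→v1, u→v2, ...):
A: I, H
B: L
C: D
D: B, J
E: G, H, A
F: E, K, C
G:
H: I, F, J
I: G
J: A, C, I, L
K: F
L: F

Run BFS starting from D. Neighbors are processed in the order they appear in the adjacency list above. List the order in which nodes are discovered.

Visit D; enqueue B, J → queue [B, J]
Visit B; enqueue L → queue [J, L]
Visit J; enqueue A, C, I → queue [L, A, C, I]
Visit L; enqueue F → queue [A, C, I, F]
Visit A; enqueue H → queue [C, I, F, H]
Visit C → queue [I, F, H]
Visit I; enqueue G → queue [F, H, G]
Visit F; enqueue E, K → queue [H, G, E, K]
Visit H → queue [G, E, K]
Visit G → queue [E, K]
Visit E → queue [K]
Visit K → queue []

D -> B -> J -> L -> A -> C -> I -> F -> H -> G -> E -> K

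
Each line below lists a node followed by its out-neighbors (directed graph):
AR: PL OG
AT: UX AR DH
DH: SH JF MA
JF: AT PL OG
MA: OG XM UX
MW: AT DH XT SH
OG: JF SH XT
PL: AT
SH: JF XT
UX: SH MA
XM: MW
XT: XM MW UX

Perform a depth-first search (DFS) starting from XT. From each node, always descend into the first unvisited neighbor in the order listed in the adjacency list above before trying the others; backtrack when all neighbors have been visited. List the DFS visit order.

Visit XT
XT → XM
XM → MW
MW → AT
AT → UX
UX → SH
SH → JF
JF → PL
JF → OG
UX → MA
AT → AR
AT → DH

XT → XM → MW → AT → UX → SH → JF → PL → OG → MA → AR → DH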